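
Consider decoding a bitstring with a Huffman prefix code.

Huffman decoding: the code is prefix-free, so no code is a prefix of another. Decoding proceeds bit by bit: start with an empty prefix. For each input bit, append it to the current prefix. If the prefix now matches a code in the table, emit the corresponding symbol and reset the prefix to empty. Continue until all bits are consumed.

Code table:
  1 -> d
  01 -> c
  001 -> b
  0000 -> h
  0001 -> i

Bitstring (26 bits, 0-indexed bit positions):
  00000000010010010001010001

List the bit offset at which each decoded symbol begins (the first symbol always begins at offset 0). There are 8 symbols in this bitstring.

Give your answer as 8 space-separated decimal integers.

Answer: 0 4 8 10 13 16 20 22

Derivation:
Bit 0: prefix='0' (no match yet)
Bit 1: prefix='00' (no match yet)
Bit 2: prefix='000' (no match yet)
Bit 3: prefix='0000' -> emit 'h', reset
Bit 4: prefix='0' (no match yet)
Bit 5: prefix='00' (no match yet)
Bit 6: prefix='000' (no match yet)
Bit 7: prefix='0000' -> emit 'h', reset
Bit 8: prefix='0' (no match yet)
Bit 9: prefix='01' -> emit 'c', reset
Bit 10: prefix='0' (no match yet)
Bit 11: prefix='00' (no match yet)
Bit 12: prefix='001' -> emit 'b', reset
Bit 13: prefix='0' (no match yet)
Bit 14: prefix='00' (no match yet)
Bit 15: prefix='001' -> emit 'b', reset
Bit 16: prefix='0' (no match yet)
Bit 17: prefix='00' (no match yet)
Bit 18: prefix='000' (no match yet)
Bit 19: prefix='0001' -> emit 'i', reset
Bit 20: prefix='0' (no match yet)
Bit 21: prefix='01' -> emit 'c', reset
Bit 22: prefix='0' (no match yet)
Bit 23: prefix='00' (no match yet)
Bit 24: prefix='000' (no match yet)
Bit 25: prefix='0001' -> emit 'i', reset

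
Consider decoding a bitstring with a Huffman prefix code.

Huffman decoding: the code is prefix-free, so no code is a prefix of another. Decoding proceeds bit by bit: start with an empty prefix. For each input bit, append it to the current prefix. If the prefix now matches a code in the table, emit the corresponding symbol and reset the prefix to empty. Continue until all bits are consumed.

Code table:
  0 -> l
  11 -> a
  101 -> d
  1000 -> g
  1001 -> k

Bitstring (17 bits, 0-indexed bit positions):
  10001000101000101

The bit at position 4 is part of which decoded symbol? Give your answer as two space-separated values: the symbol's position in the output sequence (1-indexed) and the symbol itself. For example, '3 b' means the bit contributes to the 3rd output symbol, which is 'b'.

Bit 0: prefix='1' (no match yet)
Bit 1: prefix='10' (no match yet)
Bit 2: prefix='100' (no match yet)
Bit 3: prefix='1000' -> emit 'g', reset
Bit 4: prefix='1' (no match yet)
Bit 5: prefix='10' (no match yet)
Bit 6: prefix='100' (no match yet)
Bit 7: prefix='1000' -> emit 'g', reset
Bit 8: prefix='1' (no match yet)

Answer: 2 g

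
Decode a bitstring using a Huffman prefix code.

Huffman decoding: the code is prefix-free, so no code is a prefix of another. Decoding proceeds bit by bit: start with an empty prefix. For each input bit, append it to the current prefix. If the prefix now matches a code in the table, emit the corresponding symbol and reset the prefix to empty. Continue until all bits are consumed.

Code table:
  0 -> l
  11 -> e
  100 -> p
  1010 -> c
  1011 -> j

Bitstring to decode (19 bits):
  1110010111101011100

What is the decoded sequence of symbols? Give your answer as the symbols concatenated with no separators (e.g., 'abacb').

Answer: epjeljp

Derivation:
Bit 0: prefix='1' (no match yet)
Bit 1: prefix='11' -> emit 'e', reset
Bit 2: prefix='1' (no match yet)
Bit 3: prefix='10' (no match yet)
Bit 4: prefix='100' -> emit 'p', reset
Bit 5: prefix='1' (no match yet)
Bit 6: prefix='10' (no match yet)
Bit 7: prefix='101' (no match yet)
Bit 8: prefix='1011' -> emit 'j', reset
Bit 9: prefix='1' (no match yet)
Bit 10: prefix='11' -> emit 'e', reset
Bit 11: prefix='0' -> emit 'l', reset
Bit 12: prefix='1' (no match yet)
Bit 13: prefix='10' (no match yet)
Bit 14: prefix='101' (no match yet)
Bit 15: prefix='1011' -> emit 'j', reset
Bit 16: prefix='1' (no match yet)
Bit 17: prefix='10' (no match yet)
Bit 18: prefix='100' -> emit 'p', reset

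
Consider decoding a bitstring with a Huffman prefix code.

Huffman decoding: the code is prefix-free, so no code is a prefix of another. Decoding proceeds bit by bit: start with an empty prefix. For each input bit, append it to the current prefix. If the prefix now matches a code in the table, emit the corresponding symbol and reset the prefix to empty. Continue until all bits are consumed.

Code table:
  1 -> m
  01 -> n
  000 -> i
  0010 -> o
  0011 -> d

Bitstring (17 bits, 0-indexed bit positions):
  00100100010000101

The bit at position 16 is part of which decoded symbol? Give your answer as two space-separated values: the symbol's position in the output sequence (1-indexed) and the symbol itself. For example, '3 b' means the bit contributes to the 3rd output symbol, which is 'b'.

Bit 0: prefix='0' (no match yet)
Bit 1: prefix='00' (no match yet)
Bit 2: prefix='001' (no match yet)
Bit 3: prefix='0010' -> emit 'o', reset
Bit 4: prefix='0' (no match yet)
Bit 5: prefix='01' -> emit 'n', reset
Bit 6: prefix='0' (no match yet)
Bit 7: prefix='00' (no match yet)
Bit 8: prefix='000' -> emit 'i', reset
Bit 9: prefix='1' -> emit 'm', reset
Bit 10: prefix='0' (no match yet)
Bit 11: prefix='00' (no match yet)
Bit 12: prefix='000' -> emit 'i', reset
Bit 13: prefix='0' (no match yet)
Bit 14: prefix='01' -> emit 'n', reset
Bit 15: prefix='0' (no match yet)
Bit 16: prefix='01' -> emit 'n', reset

Answer: 7 n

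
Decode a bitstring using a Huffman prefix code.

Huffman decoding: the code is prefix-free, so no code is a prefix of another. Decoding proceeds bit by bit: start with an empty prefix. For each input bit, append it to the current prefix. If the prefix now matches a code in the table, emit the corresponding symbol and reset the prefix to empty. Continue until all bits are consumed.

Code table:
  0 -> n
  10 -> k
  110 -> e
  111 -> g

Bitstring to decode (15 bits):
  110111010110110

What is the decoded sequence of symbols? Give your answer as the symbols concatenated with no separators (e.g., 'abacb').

Answer: egnkee

Derivation:
Bit 0: prefix='1' (no match yet)
Bit 1: prefix='11' (no match yet)
Bit 2: prefix='110' -> emit 'e', reset
Bit 3: prefix='1' (no match yet)
Bit 4: prefix='11' (no match yet)
Bit 5: prefix='111' -> emit 'g', reset
Bit 6: prefix='0' -> emit 'n', reset
Bit 7: prefix='1' (no match yet)
Bit 8: prefix='10' -> emit 'k', reset
Bit 9: prefix='1' (no match yet)
Bit 10: prefix='11' (no match yet)
Bit 11: prefix='110' -> emit 'e', reset
Bit 12: prefix='1' (no match yet)
Bit 13: prefix='11' (no match yet)
Bit 14: prefix='110' -> emit 'e', reset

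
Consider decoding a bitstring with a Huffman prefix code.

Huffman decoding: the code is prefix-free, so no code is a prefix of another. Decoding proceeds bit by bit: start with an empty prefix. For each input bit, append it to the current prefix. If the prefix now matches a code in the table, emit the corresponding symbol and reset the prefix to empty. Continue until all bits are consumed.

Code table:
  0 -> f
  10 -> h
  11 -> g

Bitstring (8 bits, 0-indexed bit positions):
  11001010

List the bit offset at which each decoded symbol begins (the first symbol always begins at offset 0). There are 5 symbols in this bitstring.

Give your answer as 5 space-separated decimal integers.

Bit 0: prefix='1' (no match yet)
Bit 1: prefix='11' -> emit 'g', reset
Bit 2: prefix='0' -> emit 'f', reset
Bit 3: prefix='0' -> emit 'f', reset
Bit 4: prefix='1' (no match yet)
Bit 5: prefix='10' -> emit 'h', reset
Bit 6: prefix='1' (no match yet)
Bit 7: prefix='10' -> emit 'h', reset

Answer: 0 2 3 4 6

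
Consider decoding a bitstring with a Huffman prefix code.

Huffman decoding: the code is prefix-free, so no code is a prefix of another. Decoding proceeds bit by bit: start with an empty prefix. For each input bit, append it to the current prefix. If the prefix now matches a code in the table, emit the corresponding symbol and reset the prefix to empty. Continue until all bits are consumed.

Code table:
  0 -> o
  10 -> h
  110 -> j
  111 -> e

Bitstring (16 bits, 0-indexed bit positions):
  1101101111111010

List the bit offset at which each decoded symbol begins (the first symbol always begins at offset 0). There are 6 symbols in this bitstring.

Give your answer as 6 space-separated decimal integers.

Answer: 0 3 6 9 12 14

Derivation:
Bit 0: prefix='1' (no match yet)
Bit 1: prefix='11' (no match yet)
Bit 2: prefix='110' -> emit 'j', reset
Bit 3: prefix='1' (no match yet)
Bit 4: prefix='11' (no match yet)
Bit 5: prefix='110' -> emit 'j', reset
Bit 6: prefix='1' (no match yet)
Bit 7: prefix='11' (no match yet)
Bit 8: prefix='111' -> emit 'e', reset
Bit 9: prefix='1' (no match yet)
Bit 10: prefix='11' (no match yet)
Bit 11: prefix='111' -> emit 'e', reset
Bit 12: prefix='1' (no match yet)
Bit 13: prefix='10' -> emit 'h', reset
Bit 14: prefix='1' (no match yet)
Bit 15: prefix='10' -> emit 'h', reset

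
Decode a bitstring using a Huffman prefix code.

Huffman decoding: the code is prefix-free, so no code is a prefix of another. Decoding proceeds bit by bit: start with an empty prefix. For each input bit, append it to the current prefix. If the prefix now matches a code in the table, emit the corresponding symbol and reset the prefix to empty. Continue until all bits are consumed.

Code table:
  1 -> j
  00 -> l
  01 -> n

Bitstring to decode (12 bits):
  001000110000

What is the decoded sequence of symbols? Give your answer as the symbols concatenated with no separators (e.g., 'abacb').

Bit 0: prefix='0' (no match yet)
Bit 1: prefix='00' -> emit 'l', reset
Bit 2: prefix='1' -> emit 'j', reset
Bit 3: prefix='0' (no match yet)
Bit 4: prefix='00' -> emit 'l', reset
Bit 5: prefix='0' (no match yet)
Bit 6: prefix='01' -> emit 'n', reset
Bit 7: prefix='1' -> emit 'j', reset
Bit 8: prefix='0' (no match yet)
Bit 9: prefix='00' -> emit 'l', reset
Bit 10: prefix='0' (no match yet)
Bit 11: prefix='00' -> emit 'l', reset

Answer: ljlnjll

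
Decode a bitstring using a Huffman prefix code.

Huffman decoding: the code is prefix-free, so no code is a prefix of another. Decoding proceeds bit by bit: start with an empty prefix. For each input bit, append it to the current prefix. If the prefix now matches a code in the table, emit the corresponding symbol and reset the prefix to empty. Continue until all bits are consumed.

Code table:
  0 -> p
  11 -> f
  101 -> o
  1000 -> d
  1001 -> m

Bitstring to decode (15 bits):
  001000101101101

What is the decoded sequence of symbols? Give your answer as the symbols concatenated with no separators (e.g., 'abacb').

Bit 0: prefix='0' -> emit 'p', reset
Bit 1: prefix='0' -> emit 'p', reset
Bit 2: prefix='1' (no match yet)
Bit 3: prefix='10' (no match yet)
Bit 4: prefix='100' (no match yet)
Bit 5: prefix='1000' -> emit 'd', reset
Bit 6: prefix='1' (no match yet)
Bit 7: prefix='10' (no match yet)
Bit 8: prefix='101' -> emit 'o', reset
Bit 9: prefix='1' (no match yet)
Bit 10: prefix='10' (no match yet)
Bit 11: prefix='101' -> emit 'o', reset
Bit 12: prefix='1' (no match yet)
Bit 13: prefix='10' (no match yet)
Bit 14: prefix='101' -> emit 'o', reset

Answer: ppdooo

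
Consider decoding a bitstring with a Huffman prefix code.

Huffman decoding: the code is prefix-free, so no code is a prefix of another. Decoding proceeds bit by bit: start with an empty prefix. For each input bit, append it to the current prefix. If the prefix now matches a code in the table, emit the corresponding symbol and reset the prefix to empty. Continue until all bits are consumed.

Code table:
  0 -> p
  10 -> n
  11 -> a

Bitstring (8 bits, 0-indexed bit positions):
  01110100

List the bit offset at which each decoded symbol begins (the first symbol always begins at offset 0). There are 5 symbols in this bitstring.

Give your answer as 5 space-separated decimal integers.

Bit 0: prefix='0' -> emit 'p', reset
Bit 1: prefix='1' (no match yet)
Bit 2: prefix='11' -> emit 'a', reset
Bit 3: prefix='1' (no match yet)
Bit 4: prefix='10' -> emit 'n', reset
Bit 5: prefix='1' (no match yet)
Bit 6: prefix='10' -> emit 'n', reset
Bit 7: prefix='0' -> emit 'p', reset

Answer: 0 1 3 5 7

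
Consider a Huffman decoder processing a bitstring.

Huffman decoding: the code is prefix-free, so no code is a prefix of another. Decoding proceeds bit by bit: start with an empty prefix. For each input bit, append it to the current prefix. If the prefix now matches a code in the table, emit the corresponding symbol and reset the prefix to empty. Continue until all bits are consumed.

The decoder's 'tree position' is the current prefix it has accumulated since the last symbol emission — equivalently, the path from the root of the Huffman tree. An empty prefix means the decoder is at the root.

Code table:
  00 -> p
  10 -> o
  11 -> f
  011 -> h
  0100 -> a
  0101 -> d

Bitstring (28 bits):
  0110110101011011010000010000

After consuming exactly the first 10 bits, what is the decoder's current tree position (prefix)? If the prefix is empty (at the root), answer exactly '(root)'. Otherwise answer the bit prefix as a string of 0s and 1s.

Bit 0: prefix='0' (no match yet)
Bit 1: prefix='01' (no match yet)
Bit 2: prefix='011' -> emit 'h', reset
Bit 3: prefix='0' (no match yet)
Bit 4: prefix='01' (no match yet)
Bit 5: prefix='011' -> emit 'h', reset
Bit 6: prefix='0' (no match yet)
Bit 7: prefix='01' (no match yet)
Bit 8: prefix='010' (no match yet)
Bit 9: prefix='0101' -> emit 'd', reset

Answer: (root)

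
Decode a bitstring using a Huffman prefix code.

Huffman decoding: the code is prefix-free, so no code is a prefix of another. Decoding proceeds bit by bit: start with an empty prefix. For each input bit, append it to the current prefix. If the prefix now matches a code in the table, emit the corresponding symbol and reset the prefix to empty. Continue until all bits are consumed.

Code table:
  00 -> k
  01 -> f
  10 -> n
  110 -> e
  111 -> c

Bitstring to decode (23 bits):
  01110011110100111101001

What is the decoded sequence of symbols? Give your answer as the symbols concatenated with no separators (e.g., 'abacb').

Bit 0: prefix='0' (no match yet)
Bit 1: prefix='01' -> emit 'f', reset
Bit 2: prefix='1' (no match yet)
Bit 3: prefix='11' (no match yet)
Bit 4: prefix='110' -> emit 'e', reset
Bit 5: prefix='0' (no match yet)
Bit 6: prefix='01' -> emit 'f', reset
Bit 7: prefix='1' (no match yet)
Bit 8: prefix='11' (no match yet)
Bit 9: prefix='111' -> emit 'c', reset
Bit 10: prefix='0' (no match yet)
Bit 11: prefix='01' -> emit 'f', reset
Bit 12: prefix='0' (no match yet)
Bit 13: prefix='00' -> emit 'k', reset
Bit 14: prefix='1' (no match yet)
Bit 15: prefix='11' (no match yet)
Bit 16: prefix='111' -> emit 'c', reset
Bit 17: prefix='1' (no match yet)
Bit 18: prefix='10' -> emit 'n', reset
Bit 19: prefix='1' (no match yet)
Bit 20: prefix='10' -> emit 'n', reset
Bit 21: prefix='0' (no match yet)
Bit 22: prefix='01' -> emit 'f', reset

Answer: fefcfkcnnf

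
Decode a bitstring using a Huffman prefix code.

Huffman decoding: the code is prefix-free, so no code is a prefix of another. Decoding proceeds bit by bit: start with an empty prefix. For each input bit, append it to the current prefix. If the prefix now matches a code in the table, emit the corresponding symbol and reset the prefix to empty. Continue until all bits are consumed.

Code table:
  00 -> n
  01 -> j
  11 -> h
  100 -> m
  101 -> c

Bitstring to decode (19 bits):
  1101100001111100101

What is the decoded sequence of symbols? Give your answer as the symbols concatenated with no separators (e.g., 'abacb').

Answer: hjmnhhmc

Derivation:
Bit 0: prefix='1' (no match yet)
Bit 1: prefix='11' -> emit 'h', reset
Bit 2: prefix='0' (no match yet)
Bit 3: prefix='01' -> emit 'j', reset
Bit 4: prefix='1' (no match yet)
Bit 5: prefix='10' (no match yet)
Bit 6: prefix='100' -> emit 'm', reset
Bit 7: prefix='0' (no match yet)
Bit 8: prefix='00' -> emit 'n', reset
Bit 9: prefix='1' (no match yet)
Bit 10: prefix='11' -> emit 'h', reset
Bit 11: prefix='1' (no match yet)
Bit 12: prefix='11' -> emit 'h', reset
Bit 13: prefix='1' (no match yet)
Bit 14: prefix='10' (no match yet)
Bit 15: prefix='100' -> emit 'm', reset
Bit 16: prefix='1' (no match yet)
Bit 17: prefix='10' (no match yet)
Bit 18: prefix='101' -> emit 'c', reset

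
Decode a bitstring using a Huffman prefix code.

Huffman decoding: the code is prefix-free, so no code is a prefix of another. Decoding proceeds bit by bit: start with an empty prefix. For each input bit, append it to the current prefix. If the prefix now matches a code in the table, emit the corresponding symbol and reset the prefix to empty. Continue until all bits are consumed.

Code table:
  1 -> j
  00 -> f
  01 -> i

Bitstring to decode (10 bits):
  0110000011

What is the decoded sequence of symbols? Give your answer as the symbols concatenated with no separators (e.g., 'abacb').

Bit 0: prefix='0' (no match yet)
Bit 1: prefix='01' -> emit 'i', reset
Bit 2: prefix='1' -> emit 'j', reset
Bit 3: prefix='0' (no match yet)
Bit 4: prefix='00' -> emit 'f', reset
Bit 5: prefix='0' (no match yet)
Bit 6: prefix='00' -> emit 'f', reset
Bit 7: prefix='0' (no match yet)
Bit 8: prefix='01' -> emit 'i', reset
Bit 9: prefix='1' -> emit 'j', reset

Answer: ijffij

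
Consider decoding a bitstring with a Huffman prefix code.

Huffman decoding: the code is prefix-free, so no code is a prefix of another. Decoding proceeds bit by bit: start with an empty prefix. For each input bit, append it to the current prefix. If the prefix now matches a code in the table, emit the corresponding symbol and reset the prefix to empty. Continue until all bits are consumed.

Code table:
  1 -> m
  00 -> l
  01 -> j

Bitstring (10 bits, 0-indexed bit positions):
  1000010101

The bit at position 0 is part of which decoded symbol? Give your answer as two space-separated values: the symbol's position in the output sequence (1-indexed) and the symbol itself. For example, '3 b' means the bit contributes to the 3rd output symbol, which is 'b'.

Answer: 1 m

Derivation:
Bit 0: prefix='1' -> emit 'm', reset
Bit 1: prefix='0' (no match yet)
Bit 2: prefix='00' -> emit 'l', reset
Bit 3: prefix='0' (no match yet)
Bit 4: prefix='00' -> emit 'l', reset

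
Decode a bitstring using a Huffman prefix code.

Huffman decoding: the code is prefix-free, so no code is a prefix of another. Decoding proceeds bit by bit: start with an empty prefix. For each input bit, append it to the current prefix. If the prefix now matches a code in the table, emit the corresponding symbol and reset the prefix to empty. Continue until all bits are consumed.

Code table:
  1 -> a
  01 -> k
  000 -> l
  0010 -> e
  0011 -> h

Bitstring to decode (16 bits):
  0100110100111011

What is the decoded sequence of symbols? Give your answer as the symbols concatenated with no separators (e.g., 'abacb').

Bit 0: prefix='0' (no match yet)
Bit 1: prefix='01' -> emit 'k', reset
Bit 2: prefix='0' (no match yet)
Bit 3: prefix='00' (no match yet)
Bit 4: prefix='001' (no match yet)
Bit 5: prefix='0011' -> emit 'h', reset
Bit 6: prefix='0' (no match yet)
Bit 7: prefix='01' -> emit 'k', reset
Bit 8: prefix='0' (no match yet)
Bit 9: prefix='00' (no match yet)
Bit 10: prefix='001' (no match yet)
Bit 11: prefix='0011' -> emit 'h', reset
Bit 12: prefix='1' -> emit 'a', reset
Bit 13: prefix='0' (no match yet)
Bit 14: prefix='01' -> emit 'k', reset
Bit 15: prefix='1' -> emit 'a', reset

Answer: khkhaka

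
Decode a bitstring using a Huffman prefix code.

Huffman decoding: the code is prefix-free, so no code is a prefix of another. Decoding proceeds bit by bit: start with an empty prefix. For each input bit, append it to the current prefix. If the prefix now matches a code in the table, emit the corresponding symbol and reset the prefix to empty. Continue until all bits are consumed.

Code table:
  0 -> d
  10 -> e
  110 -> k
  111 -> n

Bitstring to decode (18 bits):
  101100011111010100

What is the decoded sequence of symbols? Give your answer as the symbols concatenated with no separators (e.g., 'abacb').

Bit 0: prefix='1' (no match yet)
Bit 1: prefix='10' -> emit 'e', reset
Bit 2: prefix='1' (no match yet)
Bit 3: prefix='11' (no match yet)
Bit 4: prefix='110' -> emit 'k', reset
Bit 5: prefix='0' -> emit 'd', reset
Bit 6: prefix='0' -> emit 'd', reset
Bit 7: prefix='1' (no match yet)
Bit 8: prefix='11' (no match yet)
Bit 9: prefix='111' -> emit 'n', reset
Bit 10: prefix='1' (no match yet)
Bit 11: prefix='11' (no match yet)
Bit 12: prefix='110' -> emit 'k', reset
Bit 13: prefix='1' (no match yet)
Bit 14: prefix='10' -> emit 'e', reset
Bit 15: prefix='1' (no match yet)
Bit 16: prefix='10' -> emit 'e', reset
Bit 17: prefix='0' -> emit 'd', reset

Answer: ekddnkeed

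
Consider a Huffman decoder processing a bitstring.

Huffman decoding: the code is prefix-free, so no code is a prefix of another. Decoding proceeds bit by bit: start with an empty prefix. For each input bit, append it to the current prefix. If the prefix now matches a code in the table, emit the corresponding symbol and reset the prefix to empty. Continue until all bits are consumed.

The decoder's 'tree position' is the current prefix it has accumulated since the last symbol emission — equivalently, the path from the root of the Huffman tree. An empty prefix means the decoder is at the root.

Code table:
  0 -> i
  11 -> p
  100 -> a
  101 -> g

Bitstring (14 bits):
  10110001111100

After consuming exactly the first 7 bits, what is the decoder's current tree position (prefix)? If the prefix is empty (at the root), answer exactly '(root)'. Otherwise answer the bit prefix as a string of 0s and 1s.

Answer: (root)

Derivation:
Bit 0: prefix='1' (no match yet)
Bit 1: prefix='10' (no match yet)
Bit 2: prefix='101' -> emit 'g', reset
Bit 3: prefix='1' (no match yet)
Bit 4: prefix='10' (no match yet)
Bit 5: prefix='100' -> emit 'a', reset
Bit 6: prefix='0' -> emit 'i', reset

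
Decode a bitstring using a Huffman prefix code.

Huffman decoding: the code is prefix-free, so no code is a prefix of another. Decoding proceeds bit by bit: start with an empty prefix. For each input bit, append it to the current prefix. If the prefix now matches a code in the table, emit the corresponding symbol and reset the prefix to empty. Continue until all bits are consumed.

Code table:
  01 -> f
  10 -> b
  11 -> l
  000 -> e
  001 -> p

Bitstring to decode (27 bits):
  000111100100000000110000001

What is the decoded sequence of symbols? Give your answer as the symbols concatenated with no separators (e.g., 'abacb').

Bit 0: prefix='0' (no match yet)
Bit 1: prefix='00' (no match yet)
Bit 2: prefix='000' -> emit 'e', reset
Bit 3: prefix='1' (no match yet)
Bit 4: prefix='11' -> emit 'l', reset
Bit 5: prefix='1' (no match yet)
Bit 6: prefix='11' -> emit 'l', reset
Bit 7: prefix='0' (no match yet)
Bit 8: prefix='00' (no match yet)
Bit 9: prefix='001' -> emit 'p', reset
Bit 10: prefix='0' (no match yet)
Bit 11: prefix='00' (no match yet)
Bit 12: prefix='000' -> emit 'e', reset
Bit 13: prefix='0' (no match yet)
Bit 14: prefix='00' (no match yet)
Bit 15: prefix='000' -> emit 'e', reset
Bit 16: prefix='0' (no match yet)
Bit 17: prefix='00' (no match yet)
Bit 18: prefix='001' -> emit 'p', reset
Bit 19: prefix='1' (no match yet)
Bit 20: prefix='10' -> emit 'b', reset
Bit 21: prefix='0' (no match yet)
Bit 22: prefix='00' (no match yet)
Bit 23: prefix='000' -> emit 'e', reset
Bit 24: prefix='0' (no match yet)
Bit 25: prefix='00' (no match yet)
Bit 26: prefix='001' -> emit 'p', reset

Answer: ellpeepbep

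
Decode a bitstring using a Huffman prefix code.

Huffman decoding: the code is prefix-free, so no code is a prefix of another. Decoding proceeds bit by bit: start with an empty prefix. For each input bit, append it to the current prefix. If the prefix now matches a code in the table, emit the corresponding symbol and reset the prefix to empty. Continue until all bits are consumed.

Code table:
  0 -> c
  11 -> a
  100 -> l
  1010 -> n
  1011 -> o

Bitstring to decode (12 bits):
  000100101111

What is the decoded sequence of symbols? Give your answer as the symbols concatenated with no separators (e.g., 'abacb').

Answer: cccloa

Derivation:
Bit 0: prefix='0' -> emit 'c', reset
Bit 1: prefix='0' -> emit 'c', reset
Bit 2: prefix='0' -> emit 'c', reset
Bit 3: prefix='1' (no match yet)
Bit 4: prefix='10' (no match yet)
Bit 5: prefix='100' -> emit 'l', reset
Bit 6: prefix='1' (no match yet)
Bit 7: prefix='10' (no match yet)
Bit 8: prefix='101' (no match yet)
Bit 9: prefix='1011' -> emit 'o', reset
Bit 10: prefix='1' (no match yet)
Bit 11: prefix='11' -> emit 'a', reset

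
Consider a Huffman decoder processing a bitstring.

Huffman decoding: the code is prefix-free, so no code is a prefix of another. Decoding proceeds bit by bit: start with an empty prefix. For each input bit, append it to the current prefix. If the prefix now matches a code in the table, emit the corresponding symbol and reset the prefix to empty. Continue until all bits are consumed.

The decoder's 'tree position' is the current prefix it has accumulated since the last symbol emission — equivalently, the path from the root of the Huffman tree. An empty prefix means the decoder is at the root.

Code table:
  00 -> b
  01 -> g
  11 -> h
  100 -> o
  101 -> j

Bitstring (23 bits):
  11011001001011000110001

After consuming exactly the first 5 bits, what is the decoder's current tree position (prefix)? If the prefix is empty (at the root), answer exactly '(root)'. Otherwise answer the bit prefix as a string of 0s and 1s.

Answer: 1

Derivation:
Bit 0: prefix='1' (no match yet)
Bit 1: prefix='11' -> emit 'h', reset
Bit 2: prefix='0' (no match yet)
Bit 3: prefix='01' -> emit 'g', reset
Bit 4: prefix='1' (no match yet)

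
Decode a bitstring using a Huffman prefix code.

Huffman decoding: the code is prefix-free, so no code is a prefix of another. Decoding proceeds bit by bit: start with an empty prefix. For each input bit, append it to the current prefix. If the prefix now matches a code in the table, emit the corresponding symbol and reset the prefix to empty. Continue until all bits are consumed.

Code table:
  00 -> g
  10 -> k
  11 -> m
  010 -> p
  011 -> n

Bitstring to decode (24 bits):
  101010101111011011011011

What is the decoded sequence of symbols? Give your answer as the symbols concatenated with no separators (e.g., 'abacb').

Bit 0: prefix='1' (no match yet)
Bit 1: prefix='10' -> emit 'k', reset
Bit 2: prefix='1' (no match yet)
Bit 3: prefix='10' -> emit 'k', reset
Bit 4: prefix='1' (no match yet)
Bit 5: prefix='10' -> emit 'k', reset
Bit 6: prefix='1' (no match yet)
Bit 7: prefix='10' -> emit 'k', reset
Bit 8: prefix='1' (no match yet)
Bit 9: prefix='11' -> emit 'm', reset
Bit 10: prefix='1' (no match yet)
Bit 11: prefix='11' -> emit 'm', reset
Bit 12: prefix='0' (no match yet)
Bit 13: prefix='01' (no match yet)
Bit 14: prefix='011' -> emit 'n', reset
Bit 15: prefix='0' (no match yet)
Bit 16: prefix='01' (no match yet)
Bit 17: prefix='011' -> emit 'n', reset
Bit 18: prefix='0' (no match yet)
Bit 19: prefix='01' (no match yet)
Bit 20: prefix='011' -> emit 'n', reset
Bit 21: prefix='0' (no match yet)
Bit 22: prefix='01' (no match yet)
Bit 23: prefix='011' -> emit 'n', reset

Answer: kkkkmmnnnn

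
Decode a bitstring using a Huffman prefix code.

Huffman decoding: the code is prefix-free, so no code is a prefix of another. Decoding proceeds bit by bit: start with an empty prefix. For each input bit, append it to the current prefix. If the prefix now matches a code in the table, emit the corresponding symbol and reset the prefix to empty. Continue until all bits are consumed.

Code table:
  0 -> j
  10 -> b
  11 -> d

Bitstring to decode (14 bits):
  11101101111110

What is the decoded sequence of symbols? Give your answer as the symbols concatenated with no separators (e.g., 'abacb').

Answer: dbdjdddj

Derivation:
Bit 0: prefix='1' (no match yet)
Bit 1: prefix='11' -> emit 'd', reset
Bit 2: prefix='1' (no match yet)
Bit 3: prefix='10' -> emit 'b', reset
Bit 4: prefix='1' (no match yet)
Bit 5: prefix='11' -> emit 'd', reset
Bit 6: prefix='0' -> emit 'j', reset
Bit 7: prefix='1' (no match yet)
Bit 8: prefix='11' -> emit 'd', reset
Bit 9: prefix='1' (no match yet)
Bit 10: prefix='11' -> emit 'd', reset
Bit 11: prefix='1' (no match yet)
Bit 12: prefix='11' -> emit 'd', reset
Bit 13: prefix='0' -> emit 'j', reset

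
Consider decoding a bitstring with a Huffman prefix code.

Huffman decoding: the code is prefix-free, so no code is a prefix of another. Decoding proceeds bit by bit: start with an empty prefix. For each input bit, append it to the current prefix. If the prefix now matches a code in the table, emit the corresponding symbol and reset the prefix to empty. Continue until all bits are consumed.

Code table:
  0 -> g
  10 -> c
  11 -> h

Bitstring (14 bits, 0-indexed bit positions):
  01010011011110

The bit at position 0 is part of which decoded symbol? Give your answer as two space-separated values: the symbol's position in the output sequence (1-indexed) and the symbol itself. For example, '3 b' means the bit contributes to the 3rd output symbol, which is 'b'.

Answer: 1 g

Derivation:
Bit 0: prefix='0' -> emit 'g', reset
Bit 1: prefix='1' (no match yet)
Bit 2: prefix='10' -> emit 'c', reset
Bit 3: prefix='1' (no match yet)
Bit 4: prefix='10' -> emit 'c', reset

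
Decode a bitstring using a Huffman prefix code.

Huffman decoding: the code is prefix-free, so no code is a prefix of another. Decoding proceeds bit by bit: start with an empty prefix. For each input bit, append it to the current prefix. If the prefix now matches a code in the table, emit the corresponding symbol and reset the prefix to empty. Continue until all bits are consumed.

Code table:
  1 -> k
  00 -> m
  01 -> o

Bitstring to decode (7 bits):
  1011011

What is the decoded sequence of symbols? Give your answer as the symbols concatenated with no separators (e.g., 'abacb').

Bit 0: prefix='1' -> emit 'k', reset
Bit 1: prefix='0' (no match yet)
Bit 2: prefix='01' -> emit 'o', reset
Bit 3: prefix='1' -> emit 'k', reset
Bit 4: prefix='0' (no match yet)
Bit 5: prefix='01' -> emit 'o', reset
Bit 6: prefix='1' -> emit 'k', reset

Answer: kokok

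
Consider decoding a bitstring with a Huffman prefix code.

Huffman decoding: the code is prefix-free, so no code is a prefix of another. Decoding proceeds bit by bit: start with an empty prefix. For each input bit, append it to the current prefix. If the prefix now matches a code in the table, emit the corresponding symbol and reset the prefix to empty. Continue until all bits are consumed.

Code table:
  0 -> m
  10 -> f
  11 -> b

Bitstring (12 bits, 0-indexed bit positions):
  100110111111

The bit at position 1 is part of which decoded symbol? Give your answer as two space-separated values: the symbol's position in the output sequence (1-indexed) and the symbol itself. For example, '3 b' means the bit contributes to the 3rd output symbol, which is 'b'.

Answer: 1 f

Derivation:
Bit 0: prefix='1' (no match yet)
Bit 1: prefix='10' -> emit 'f', reset
Bit 2: prefix='0' -> emit 'm', reset
Bit 3: prefix='1' (no match yet)
Bit 4: prefix='11' -> emit 'b', reset
Bit 5: prefix='0' -> emit 'm', reset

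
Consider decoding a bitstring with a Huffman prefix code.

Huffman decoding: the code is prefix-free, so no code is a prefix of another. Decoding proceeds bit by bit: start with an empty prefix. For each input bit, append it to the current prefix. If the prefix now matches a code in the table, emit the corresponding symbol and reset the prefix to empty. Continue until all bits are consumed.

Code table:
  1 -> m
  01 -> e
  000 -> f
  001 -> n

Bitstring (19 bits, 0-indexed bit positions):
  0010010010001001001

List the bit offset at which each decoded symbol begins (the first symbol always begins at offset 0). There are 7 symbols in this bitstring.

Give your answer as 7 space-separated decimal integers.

Answer: 0 3 6 9 12 13 16

Derivation:
Bit 0: prefix='0' (no match yet)
Bit 1: prefix='00' (no match yet)
Bit 2: prefix='001' -> emit 'n', reset
Bit 3: prefix='0' (no match yet)
Bit 4: prefix='00' (no match yet)
Bit 5: prefix='001' -> emit 'n', reset
Bit 6: prefix='0' (no match yet)
Bit 7: prefix='00' (no match yet)
Bit 8: prefix='001' -> emit 'n', reset
Bit 9: prefix='0' (no match yet)
Bit 10: prefix='00' (no match yet)
Bit 11: prefix='000' -> emit 'f', reset
Bit 12: prefix='1' -> emit 'm', reset
Bit 13: prefix='0' (no match yet)
Bit 14: prefix='00' (no match yet)
Bit 15: prefix='001' -> emit 'n', reset
Bit 16: prefix='0' (no match yet)
Bit 17: prefix='00' (no match yet)
Bit 18: prefix='001' -> emit 'n', reset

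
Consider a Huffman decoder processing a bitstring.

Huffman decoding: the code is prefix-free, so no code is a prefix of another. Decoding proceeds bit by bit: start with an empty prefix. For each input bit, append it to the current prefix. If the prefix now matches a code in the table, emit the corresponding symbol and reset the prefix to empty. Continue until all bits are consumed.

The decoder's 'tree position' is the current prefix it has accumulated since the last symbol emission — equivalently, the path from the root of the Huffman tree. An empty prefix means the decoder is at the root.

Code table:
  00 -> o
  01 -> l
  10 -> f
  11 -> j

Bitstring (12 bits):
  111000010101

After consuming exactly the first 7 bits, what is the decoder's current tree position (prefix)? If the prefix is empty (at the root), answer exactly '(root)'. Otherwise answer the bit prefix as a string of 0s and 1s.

Answer: 0

Derivation:
Bit 0: prefix='1' (no match yet)
Bit 1: prefix='11' -> emit 'j', reset
Bit 2: prefix='1' (no match yet)
Bit 3: prefix='10' -> emit 'f', reset
Bit 4: prefix='0' (no match yet)
Bit 5: prefix='00' -> emit 'o', reset
Bit 6: prefix='0' (no match yet)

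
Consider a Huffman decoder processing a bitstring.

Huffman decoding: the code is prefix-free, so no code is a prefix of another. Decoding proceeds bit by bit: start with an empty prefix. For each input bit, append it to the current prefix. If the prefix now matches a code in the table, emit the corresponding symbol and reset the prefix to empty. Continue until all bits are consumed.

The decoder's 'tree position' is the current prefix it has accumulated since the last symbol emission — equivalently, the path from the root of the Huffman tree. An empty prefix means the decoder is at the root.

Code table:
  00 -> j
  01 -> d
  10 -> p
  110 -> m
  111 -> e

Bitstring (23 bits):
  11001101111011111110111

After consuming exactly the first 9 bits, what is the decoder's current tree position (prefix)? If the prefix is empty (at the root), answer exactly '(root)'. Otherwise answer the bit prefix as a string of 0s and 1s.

Bit 0: prefix='1' (no match yet)
Bit 1: prefix='11' (no match yet)
Bit 2: prefix='110' -> emit 'm', reset
Bit 3: prefix='0' (no match yet)
Bit 4: prefix='01' -> emit 'd', reset
Bit 5: prefix='1' (no match yet)
Bit 6: prefix='10' -> emit 'p', reset
Bit 7: prefix='1' (no match yet)
Bit 8: prefix='11' (no match yet)

Answer: 11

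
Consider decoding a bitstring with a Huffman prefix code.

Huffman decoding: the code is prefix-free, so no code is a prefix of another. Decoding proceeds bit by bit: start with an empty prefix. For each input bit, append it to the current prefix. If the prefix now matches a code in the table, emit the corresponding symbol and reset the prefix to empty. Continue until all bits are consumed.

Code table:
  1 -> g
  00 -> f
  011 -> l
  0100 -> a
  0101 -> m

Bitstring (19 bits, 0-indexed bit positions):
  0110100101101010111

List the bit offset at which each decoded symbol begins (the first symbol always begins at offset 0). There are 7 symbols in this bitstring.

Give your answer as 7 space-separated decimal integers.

Answer: 0 3 7 8 11 15 18

Derivation:
Bit 0: prefix='0' (no match yet)
Bit 1: prefix='01' (no match yet)
Bit 2: prefix='011' -> emit 'l', reset
Bit 3: prefix='0' (no match yet)
Bit 4: prefix='01' (no match yet)
Bit 5: prefix='010' (no match yet)
Bit 6: prefix='0100' -> emit 'a', reset
Bit 7: prefix='1' -> emit 'g', reset
Bit 8: prefix='0' (no match yet)
Bit 9: prefix='01' (no match yet)
Bit 10: prefix='011' -> emit 'l', reset
Bit 11: prefix='0' (no match yet)
Bit 12: prefix='01' (no match yet)
Bit 13: prefix='010' (no match yet)
Bit 14: prefix='0101' -> emit 'm', reset
Bit 15: prefix='0' (no match yet)
Bit 16: prefix='01' (no match yet)
Bit 17: prefix='011' -> emit 'l', reset
Bit 18: prefix='1' -> emit 'g', reset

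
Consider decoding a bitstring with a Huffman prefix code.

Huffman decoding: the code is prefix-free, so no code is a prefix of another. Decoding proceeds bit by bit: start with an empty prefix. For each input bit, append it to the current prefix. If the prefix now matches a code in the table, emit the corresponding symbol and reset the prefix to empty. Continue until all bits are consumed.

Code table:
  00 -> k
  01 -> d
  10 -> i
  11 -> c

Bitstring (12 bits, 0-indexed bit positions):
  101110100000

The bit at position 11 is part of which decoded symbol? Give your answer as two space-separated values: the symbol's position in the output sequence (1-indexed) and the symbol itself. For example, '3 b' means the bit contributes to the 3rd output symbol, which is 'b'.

Bit 0: prefix='1' (no match yet)
Bit 1: prefix='10' -> emit 'i', reset
Bit 2: prefix='1' (no match yet)
Bit 3: prefix='11' -> emit 'c', reset
Bit 4: prefix='1' (no match yet)
Bit 5: prefix='10' -> emit 'i', reset
Bit 6: prefix='1' (no match yet)
Bit 7: prefix='10' -> emit 'i', reset
Bit 8: prefix='0' (no match yet)
Bit 9: prefix='00' -> emit 'k', reset
Bit 10: prefix='0' (no match yet)
Bit 11: prefix='00' -> emit 'k', reset

Answer: 6 k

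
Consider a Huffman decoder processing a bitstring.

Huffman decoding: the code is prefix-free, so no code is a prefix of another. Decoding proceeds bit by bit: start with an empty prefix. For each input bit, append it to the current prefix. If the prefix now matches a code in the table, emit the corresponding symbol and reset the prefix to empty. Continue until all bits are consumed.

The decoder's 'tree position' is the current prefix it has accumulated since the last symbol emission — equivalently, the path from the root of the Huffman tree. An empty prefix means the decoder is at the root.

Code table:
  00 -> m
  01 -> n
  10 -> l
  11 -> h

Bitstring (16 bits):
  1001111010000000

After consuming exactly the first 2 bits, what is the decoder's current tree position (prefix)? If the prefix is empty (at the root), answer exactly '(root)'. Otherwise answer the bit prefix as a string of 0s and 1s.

Bit 0: prefix='1' (no match yet)
Bit 1: prefix='10' -> emit 'l', reset

Answer: (root)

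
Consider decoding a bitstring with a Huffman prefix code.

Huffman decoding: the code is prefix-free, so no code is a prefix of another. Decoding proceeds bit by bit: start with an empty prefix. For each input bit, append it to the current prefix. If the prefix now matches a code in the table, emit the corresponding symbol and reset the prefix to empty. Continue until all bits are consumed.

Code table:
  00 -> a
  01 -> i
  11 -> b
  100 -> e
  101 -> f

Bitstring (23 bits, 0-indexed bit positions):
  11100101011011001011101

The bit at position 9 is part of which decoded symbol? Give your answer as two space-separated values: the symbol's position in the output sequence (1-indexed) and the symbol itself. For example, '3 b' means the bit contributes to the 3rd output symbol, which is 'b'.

Bit 0: prefix='1' (no match yet)
Bit 1: prefix='11' -> emit 'b', reset
Bit 2: prefix='1' (no match yet)
Bit 3: prefix='10' (no match yet)
Bit 4: prefix='100' -> emit 'e', reset
Bit 5: prefix='1' (no match yet)
Bit 6: prefix='10' (no match yet)
Bit 7: prefix='101' -> emit 'f', reset
Bit 8: prefix='0' (no match yet)
Bit 9: prefix='01' -> emit 'i', reset
Bit 10: prefix='1' (no match yet)
Bit 11: prefix='10' (no match yet)
Bit 12: prefix='101' -> emit 'f', reset
Bit 13: prefix='1' (no match yet)

Answer: 4 i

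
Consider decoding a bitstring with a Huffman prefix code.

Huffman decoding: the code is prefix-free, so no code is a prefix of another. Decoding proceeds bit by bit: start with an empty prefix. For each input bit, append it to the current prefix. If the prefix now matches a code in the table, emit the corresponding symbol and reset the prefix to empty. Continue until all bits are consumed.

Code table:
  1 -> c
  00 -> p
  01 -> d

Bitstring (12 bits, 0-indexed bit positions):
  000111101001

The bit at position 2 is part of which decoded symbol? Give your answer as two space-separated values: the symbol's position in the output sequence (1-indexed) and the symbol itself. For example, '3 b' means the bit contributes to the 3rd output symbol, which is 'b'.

Answer: 2 d

Derivation:
Bit 0: prefix='0' (no match yet)
Bit 1: prefix='00' -> emit 'p', reset
Bit 2: prefix='0' (no match yet)
Bit 3: prefix='01' -> emit 'd', reset
Bit 4: prefix='1' -> emit 'c', reset
Bit 5: prefix='1' -> emit 'c', reset
Bit 6: prefix='1' -> emit 'c', reset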